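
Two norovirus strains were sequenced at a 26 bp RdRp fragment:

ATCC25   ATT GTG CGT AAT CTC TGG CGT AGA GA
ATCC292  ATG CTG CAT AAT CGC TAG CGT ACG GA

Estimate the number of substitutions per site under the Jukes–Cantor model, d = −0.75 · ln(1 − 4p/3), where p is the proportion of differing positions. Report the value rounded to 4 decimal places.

Differing sites — 3:T/G; 4:G/C; 8:G/A; 14:T/G; 17:G/A; 23:G/C; 24:A/G.
p = 7/26 = 0.269231.
d = −0.75 · ln(1 − (4/3)·0.269231) = −0.75 · ln(0.641025) = −0.75 · (-0.444687) = 0.3335.

0.3335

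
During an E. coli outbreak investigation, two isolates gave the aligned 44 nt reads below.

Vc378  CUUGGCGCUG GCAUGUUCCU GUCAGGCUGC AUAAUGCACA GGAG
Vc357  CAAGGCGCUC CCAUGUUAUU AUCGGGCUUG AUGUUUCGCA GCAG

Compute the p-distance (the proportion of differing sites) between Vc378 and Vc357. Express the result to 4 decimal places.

0.3409

The sequences differ at positions 2 (U/A), 3 (U/A), 10 (G/C), 11 (G/C), 18 (C/A), 19 (C/U), 21 (G/A), 24 (A/G), 29 (G/U), 30 (C/G), 33 (A/G), 34 (A/U), 36 (G/U), 38 (A/G), 42 (G/C).
There are 15 differences over 44 sites, so p = 15/44 = 0.3409.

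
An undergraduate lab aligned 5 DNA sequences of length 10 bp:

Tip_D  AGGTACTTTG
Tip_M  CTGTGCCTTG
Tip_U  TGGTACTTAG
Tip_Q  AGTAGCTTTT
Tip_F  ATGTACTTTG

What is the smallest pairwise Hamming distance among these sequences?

Pairwise Hamming distances:
  Tip_D vs Tip_M: 4
  Tip_D vs Tip_U: 2
  Tip_D vs Tip_Q: 4
  Tip_D vs Tip_F: 1
  Tip_M vs Tip_U: 5
  Tip_M vs Tip_Q: 6
  Tip_M vs Tip_F: 3
  Tip_U vs Tip_Q: 6
  Tip_U vs Tip_F: 3
  Tip_Q vs Tip_F: 5
The smallest is 1, between Tip_D and Tip_F.

1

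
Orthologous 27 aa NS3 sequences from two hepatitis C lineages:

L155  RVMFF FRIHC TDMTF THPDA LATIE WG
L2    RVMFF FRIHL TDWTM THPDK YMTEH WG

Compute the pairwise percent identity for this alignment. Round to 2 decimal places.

The sequences differ at positions 10 (C/L), 13 (M/W), 15 (F/M), 20 (A/K), 21 (L/Y), 22 (A/M), 24 (I/E), 25 (E/H).
19 of the 27 sites match, so the percent identity is 19/27 × 100 = 70.37%.

70.37%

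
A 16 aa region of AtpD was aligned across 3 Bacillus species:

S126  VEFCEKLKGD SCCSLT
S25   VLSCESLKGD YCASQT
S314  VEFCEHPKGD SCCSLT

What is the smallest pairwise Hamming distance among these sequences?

2

Pairwise Hamming distances:
  S126 vs S25: 6
  S126 vs S314: 2
  S25 vs S314: 7
The smallest is 2, between S126 and S314.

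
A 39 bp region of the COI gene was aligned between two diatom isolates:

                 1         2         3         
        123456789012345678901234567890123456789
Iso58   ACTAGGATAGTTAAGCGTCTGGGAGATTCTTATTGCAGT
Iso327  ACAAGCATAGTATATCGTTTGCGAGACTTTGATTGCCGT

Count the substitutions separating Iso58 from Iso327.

Differing sites — 3:T/A; 6:G/C; 12:T/A; 13:A/T; 15:G/T; 19:C/T; 22:G/C; 27:T/C; 29:C/T; 31:T/G; 37:A/C.
That gives 11 mismatches out of 39 aligned sites, so the Hamming distance is 11.

11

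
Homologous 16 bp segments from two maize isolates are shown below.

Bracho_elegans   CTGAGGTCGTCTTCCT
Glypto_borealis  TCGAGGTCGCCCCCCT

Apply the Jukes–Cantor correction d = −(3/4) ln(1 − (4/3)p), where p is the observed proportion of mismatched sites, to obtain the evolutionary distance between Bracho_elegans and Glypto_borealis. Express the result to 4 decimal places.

0.4042

Differing sites — 1:C/T; 2:T/C; 10:T/C; 12:T/C; 13:T/C.
p = 5/16 = 0.312500.
d = −0.75 · ln(1 − (4/3)·0.312500) = −0.75 · ln(0.583333) = −0.75 · (-0.538997) = 0.4042.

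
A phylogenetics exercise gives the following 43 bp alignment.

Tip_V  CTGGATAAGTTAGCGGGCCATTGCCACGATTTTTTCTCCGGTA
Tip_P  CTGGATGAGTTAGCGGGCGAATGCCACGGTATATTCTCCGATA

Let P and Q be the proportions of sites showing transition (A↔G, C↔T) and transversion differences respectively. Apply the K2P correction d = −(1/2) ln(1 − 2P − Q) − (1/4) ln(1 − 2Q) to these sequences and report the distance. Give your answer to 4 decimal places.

0.1838

The sequences differ at positions 7 (A/G, transition), 19 (C/G, transversion), 21 (T/A, transversion), 29 (A/G, transition), 31 (T/A, transversion), 33 (T/A, transversion), 41 (G/A, transition).
Of the 7 differences, 3 transitions and 4 transversions over 43 sites: P = 3/43 = 0.069767, Q = 4/43 = 0.093023.
d = −0.5·ln(0.767443) − 0.25·ln(0.813954) = −0.5·(-0.264691) − 0.25·(-0.205851) = 0.1838.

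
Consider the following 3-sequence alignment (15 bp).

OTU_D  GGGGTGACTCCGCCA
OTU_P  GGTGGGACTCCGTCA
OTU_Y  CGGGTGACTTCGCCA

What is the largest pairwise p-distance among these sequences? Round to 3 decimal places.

Pairwise Hamming distances:
  OTU_D vs OTU_P: 3
  OTU_D vs OTU_Y: 2
  OTU_P vs OTU_Y: 5
The largest is 5 mismatches, between OTU_P and OTU_Y; p = 5/15 = 0.333.

0.333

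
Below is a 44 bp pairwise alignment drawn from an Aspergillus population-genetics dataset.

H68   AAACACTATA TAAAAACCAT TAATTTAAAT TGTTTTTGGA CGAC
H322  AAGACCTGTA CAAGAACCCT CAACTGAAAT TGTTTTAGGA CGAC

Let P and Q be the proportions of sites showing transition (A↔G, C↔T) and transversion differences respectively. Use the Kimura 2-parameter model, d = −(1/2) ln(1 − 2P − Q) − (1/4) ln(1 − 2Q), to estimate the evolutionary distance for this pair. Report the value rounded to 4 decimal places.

0.3086

Mismatches occur at site 3 (A/G, transition), site 4 (C/A, transversion), site 5 (A/C, transversion), site 8 (A/G, transition), site 11 (T/C, transition), site 14 (A/G, transition), site 19 (A/C, transversion), site 21 (T/C, transition), site 24 (T/C, transition), site 26 (T/G, transversion), site 37 (T/A, transversion).
Of the 11 differences, 6 transitions and 5 transversions over 44 sites: P = 6/44 = 0.136364, Q = 5/44 = 0.113636.
d = −0.5·ln(0.613636) − 0.25·ln(0.772728) = −0.5·(-0.488353) − 0.25·(-0.257828) = 0.3086.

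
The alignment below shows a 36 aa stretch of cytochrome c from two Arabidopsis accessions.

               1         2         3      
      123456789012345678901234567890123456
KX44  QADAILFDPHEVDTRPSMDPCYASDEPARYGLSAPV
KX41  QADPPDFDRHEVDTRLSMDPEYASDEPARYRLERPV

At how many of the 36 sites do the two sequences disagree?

9

Differing sites — 4:A/P; 5:I/P; 6:L/D; 9:P/R; 16:P/L; 21:C/E; 31:G/R; 33:S/E; 34:A/R.
That gives 9 mismatches out of 36 aligned sites, so the Hamming distance is 9.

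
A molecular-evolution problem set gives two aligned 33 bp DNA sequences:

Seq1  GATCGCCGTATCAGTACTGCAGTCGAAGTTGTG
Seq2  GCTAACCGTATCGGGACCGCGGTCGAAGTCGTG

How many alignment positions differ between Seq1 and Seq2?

Differing sites — 2:A/C; 4:C/A; 5:G/A; 13:A/G; 15:T/G; 18:T/C; 21:A/G; 30:T/C.
That gives 8 mismatches out of 33 aligned sites, so the Hamming distance is 8.

8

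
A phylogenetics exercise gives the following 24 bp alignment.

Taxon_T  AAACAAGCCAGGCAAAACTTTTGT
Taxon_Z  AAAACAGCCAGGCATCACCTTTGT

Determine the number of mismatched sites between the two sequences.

Differing sites — 4:C/A; 5:A/C; 15:A/T; 16:A/C; 19:T/C.
That gives 5 mismatches out of 24 aligned sites, so the Hamming distance is 5.

5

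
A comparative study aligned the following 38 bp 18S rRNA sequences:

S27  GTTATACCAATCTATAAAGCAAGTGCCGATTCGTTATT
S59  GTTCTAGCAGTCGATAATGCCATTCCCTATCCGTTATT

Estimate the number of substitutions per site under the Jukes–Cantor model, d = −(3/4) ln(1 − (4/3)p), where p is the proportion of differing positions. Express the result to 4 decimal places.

0.3241

Mismatches occur at site 4 (A→C), site 7 (C→G), site 10 (A→G), site 13 (T→G), site 18 (A→T), site 21 (A→C), site 23 (G→T), site 25 (G→C), site 28 (G→T), site 31 (T→C).
p = 10/38 = 0.263158.
d = −0.75 · ln(1 − (4/3)·0.263158) = −0.75 · ln(0.649123) = −0.75 · (-0.432133) = 0.3241.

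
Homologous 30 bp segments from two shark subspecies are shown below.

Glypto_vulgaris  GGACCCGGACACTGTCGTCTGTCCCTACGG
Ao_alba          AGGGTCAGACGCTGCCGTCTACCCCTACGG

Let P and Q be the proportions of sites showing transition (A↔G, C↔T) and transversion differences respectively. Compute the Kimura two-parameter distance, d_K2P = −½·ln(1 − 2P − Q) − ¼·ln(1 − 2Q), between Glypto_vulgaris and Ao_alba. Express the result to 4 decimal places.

0.4354

Differing sites — 1:G/A (Ti); 3:A/G (Ti); 4:C/G (Tv); 5:C/T (Ti); 7:G/A (Ti); 11:A/G (Ti); 15:T/C (Ti); 21:G/A (Ti); 22:T/C (Ti).
Of the 9 differences, 8 transitions and 1 transversion over 30 sites: P = 8/30 = 0.266667, Q = 1/30 = 0.033333.
d = −0.5·ln(0.433333) − 0.25·ln(0.933334) = −0.5·(-0.836249) − 0.25·(-0.068992) = 0.4354.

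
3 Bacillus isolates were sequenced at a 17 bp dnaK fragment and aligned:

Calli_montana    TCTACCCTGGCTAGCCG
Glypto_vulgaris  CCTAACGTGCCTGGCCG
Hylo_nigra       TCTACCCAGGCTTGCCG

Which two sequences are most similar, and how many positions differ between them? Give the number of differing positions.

Pairwise Hamming distances:
  Calli_montana vs Glypto_vulgaris: 5
  Calli_montana vs Hylo_nigra: 2
  Glypto_vulgaris vs Hylo_nigra: 6
The smallest is 2, between Calli_montana and Hylo_nigra.

2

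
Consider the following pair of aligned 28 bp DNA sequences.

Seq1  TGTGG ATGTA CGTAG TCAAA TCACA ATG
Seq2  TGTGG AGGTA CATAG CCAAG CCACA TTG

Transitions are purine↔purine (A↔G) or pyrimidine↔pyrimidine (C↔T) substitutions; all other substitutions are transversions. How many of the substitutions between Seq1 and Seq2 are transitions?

Differing sites — 7:T/G (Tv); 12:G/A (Ti); 16:T/C (Ti); 20:A/G (Ti); 21:T/C (Ti); 26:A/T (Tv).
Of the 6 differences, 4 transitions and 2 transversions, so the answer is 4.

4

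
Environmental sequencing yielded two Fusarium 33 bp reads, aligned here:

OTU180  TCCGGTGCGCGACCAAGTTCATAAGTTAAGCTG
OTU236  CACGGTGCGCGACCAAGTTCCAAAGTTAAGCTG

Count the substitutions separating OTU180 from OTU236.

4

Mismatches occur at site 1 (T/C), site 2 (C/A), site 21 (A/C), site 22 (T/A).
That gives 4 mismatches out of 33 aligned sites, so the Hamming distance is 4.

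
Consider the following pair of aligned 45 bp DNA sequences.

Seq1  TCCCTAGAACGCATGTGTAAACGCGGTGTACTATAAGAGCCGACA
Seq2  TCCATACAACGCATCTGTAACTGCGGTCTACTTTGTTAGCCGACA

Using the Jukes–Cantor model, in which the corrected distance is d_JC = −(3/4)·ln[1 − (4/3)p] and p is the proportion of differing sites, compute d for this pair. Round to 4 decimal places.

0.2635

Mismatches occur at site 4 (C→A), site 7 (G→C), site 15 (G→C), site 21 (A→C), site 22 (C→T), site 28 (G→C), site 33 (A→T), site 35 (A→G), site 36 (A→T), site 37 (G→T).
p = 10/45 = 0.222222.
d = −0.75 · ln(1 − (4/3)·0.222222) = −0.75 · ln(0.703704) = −0.75 · (-0.351397) = 0.2635.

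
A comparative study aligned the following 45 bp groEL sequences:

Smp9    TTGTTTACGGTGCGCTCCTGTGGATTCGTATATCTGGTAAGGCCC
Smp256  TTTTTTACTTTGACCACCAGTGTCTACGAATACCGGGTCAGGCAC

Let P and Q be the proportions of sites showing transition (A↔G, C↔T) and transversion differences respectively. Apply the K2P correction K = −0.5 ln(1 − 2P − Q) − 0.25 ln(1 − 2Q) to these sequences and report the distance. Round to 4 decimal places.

The sequences differ at positions 3 (G/T, transversion), 9 (G/T, transversion), 10 (G/T, transversion), 13 (C/A, transversion), 14 (G/C, transversion), 16 (T/A, transversion), 19 (T/A, transversion), 23 (G/T, transversion), 24 (A/C, transversion), 26 (T/A, transversion), 29 (T/A, transversion), 33 (T/C, transition), 35 (T/G, transversion), 39 (A/C, transversion), 44 (C/A, transversion).
Of the 15 differences, 1 transition and 14 transversions over 45 sites: P = 1/45 = 0.022222, Q = 14/45 = 0.311111.
d = −0.5·ln(0.644445) − 0.25·ln(0.377778) = −0.5·(-0.439366) − 0.25·(-0.973449) = 0.4630.

0.4630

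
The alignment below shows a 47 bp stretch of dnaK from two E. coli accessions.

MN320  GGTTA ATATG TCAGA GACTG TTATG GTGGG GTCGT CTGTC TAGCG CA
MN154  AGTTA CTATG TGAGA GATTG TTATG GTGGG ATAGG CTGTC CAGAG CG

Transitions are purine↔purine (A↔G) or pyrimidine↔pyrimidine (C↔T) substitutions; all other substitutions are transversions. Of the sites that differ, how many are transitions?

The sequences differ at positions 1 (G/A, transition), 6 (A/C, transversion), 12 (C/G, transversion), 18 (C/T, transition), 31 (G/A, transition), 33 (C/A, transversion), 35 (T/G, transversion), 41 (T/C, transition), 44 (C/A, transversion), 47 (A/G, transition).
Of the 10 differences, 5 transitions and 5 transversions, so the answer is 5.

5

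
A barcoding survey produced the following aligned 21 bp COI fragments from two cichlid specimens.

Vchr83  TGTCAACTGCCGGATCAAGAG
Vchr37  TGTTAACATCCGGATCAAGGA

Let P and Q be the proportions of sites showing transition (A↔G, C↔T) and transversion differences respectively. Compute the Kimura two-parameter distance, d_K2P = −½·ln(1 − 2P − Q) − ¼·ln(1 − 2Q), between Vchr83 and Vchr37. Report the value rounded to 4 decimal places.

Mismatches occur at site 4 (C/T, transition), site 8 (T/A, transversion), site 9 (G/T, transversion), site 20 (A/G, transition), site 21 (G/A, transition).
Of the 5 differences, 3 transitions and 2 transversions over 21 sites: P = 3/21 = 0.142857, Q = 2/21 = 0.095238.
d = −0.5·ln(0.619048) − 0.25·ln(0.809524) = −0.5·(-0.479572) − 0.25·(-0.211309) = 0.2926.

0.2926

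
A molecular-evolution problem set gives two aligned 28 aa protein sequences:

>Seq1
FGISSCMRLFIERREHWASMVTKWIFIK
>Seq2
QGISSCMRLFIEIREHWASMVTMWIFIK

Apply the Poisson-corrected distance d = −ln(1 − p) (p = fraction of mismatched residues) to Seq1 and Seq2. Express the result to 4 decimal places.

Mismatches occur at site 1 (F/Q), site 13 (R/I), site 23 (K/M).
p = 3/28 = 0.107143.
d = −ln(1 − 0.107143) = −ln(0.892857) = 0.1133.

0.1133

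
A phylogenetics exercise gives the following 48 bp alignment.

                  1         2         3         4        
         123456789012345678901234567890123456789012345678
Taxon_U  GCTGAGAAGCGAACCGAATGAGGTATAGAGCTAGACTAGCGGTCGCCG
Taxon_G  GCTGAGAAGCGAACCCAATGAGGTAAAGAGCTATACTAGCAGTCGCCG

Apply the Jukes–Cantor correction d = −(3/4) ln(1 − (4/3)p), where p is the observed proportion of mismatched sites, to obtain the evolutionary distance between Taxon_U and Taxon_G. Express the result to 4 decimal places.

0.0883

Mismatches occur at site 16 (G→C), site 26 (T→A), site 34 (G→T), site 41 (G→A).
p = 4/48 = 0.083333.
d = −0.75 · ln(1 − (4/3)·0.083333) = −0.75 · ln(0.888889) = −0.75 · (-0.117783) = 0.0883.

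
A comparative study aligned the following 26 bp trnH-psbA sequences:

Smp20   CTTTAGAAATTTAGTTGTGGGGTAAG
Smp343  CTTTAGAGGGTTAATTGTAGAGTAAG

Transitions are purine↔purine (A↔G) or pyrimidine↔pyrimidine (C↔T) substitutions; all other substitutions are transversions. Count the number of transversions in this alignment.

1

The sequences differ at positions 8 (A/G, transition), 9 (A/G, transition), 10 (T/G, transversion), 14 (G/A, transition), 19 (G/A, transition), 21 (G/A, transition).
Of the 6 differences, 5 transitions and 1 transversion, so the answer is 1.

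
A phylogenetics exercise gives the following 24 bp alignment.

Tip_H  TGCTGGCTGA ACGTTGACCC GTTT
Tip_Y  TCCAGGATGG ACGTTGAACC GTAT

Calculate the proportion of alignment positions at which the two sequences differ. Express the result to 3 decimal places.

The sequences differ at positions 2 (G/C), 4 (T/A), 7 (C/A), 10 (A/G), 18 (C/A), 23 (T/A).
There are 6 differences over 24 sites, so p = 6/24 = 0.250.

0.250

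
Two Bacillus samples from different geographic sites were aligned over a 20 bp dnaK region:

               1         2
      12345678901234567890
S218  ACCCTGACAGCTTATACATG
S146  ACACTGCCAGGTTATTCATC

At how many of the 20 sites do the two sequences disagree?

5

Differing sites — 3:C/A; 7:A/C; 11:C/G; 16:A/T; 20:G/C.
That gives 5 mismatches out of 20 aligned sites, so the Hamming distance is 5.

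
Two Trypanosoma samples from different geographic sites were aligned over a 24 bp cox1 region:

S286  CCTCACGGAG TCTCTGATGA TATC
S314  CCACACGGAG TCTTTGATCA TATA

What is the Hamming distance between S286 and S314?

Mismatches occur at site 3 (T→A), site 14 (C→T), site 19 (G→C), site 24 (C→A).
That gives 4 mismatches out of 24 aligned sites, so the Hamming distance is 4.

4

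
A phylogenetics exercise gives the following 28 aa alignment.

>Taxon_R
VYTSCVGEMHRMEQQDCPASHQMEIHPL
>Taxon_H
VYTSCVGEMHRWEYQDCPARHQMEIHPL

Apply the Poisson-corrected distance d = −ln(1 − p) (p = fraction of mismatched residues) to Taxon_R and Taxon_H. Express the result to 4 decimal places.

Differing sites — 12:M/W; 14:Q/Y; 20:S/R.
p = 3/28 = 0.107143.
d = −ln(1 − 0.107143) = −ln(0.892857) = 0.1133.

0.1133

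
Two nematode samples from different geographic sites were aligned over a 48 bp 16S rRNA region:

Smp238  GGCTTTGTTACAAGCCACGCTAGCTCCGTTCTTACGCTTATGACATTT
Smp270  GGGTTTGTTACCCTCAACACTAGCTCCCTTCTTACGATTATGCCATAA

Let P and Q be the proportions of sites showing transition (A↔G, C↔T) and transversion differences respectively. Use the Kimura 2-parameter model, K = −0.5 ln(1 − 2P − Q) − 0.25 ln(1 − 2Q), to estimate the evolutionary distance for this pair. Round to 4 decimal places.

The sequences differ at positions 3 (C/G, transversion), 12 (A/C, transversion), 13 (A/C, transversion), 14 (G/T, transversion), 16 (C/A, transversion), 19 (G/A, transition), 28 (G/C, transversion), 37 (C/A, transversion), 43 (A/C, transversion), 47 (T/A, transversion), 48 (T/A, transversion).
Of the 11 differences, 1 transition and 10 transversions over 48 sites: P = 1/48 = 0.020833, Q = 10/48 = 0.208333.
d = −0.5·ln(0.750001) − 0.25·ln(0.583334) = −0.5·(-0.287681) − 0.25·(-0.538995) = 0.2786.

0.2786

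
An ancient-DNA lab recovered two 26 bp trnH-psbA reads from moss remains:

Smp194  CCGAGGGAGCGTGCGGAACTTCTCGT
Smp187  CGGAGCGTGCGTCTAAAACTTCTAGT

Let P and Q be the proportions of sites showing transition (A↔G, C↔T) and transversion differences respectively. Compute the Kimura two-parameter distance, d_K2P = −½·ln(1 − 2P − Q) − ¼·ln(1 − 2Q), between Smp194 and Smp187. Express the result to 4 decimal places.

0.3964

Mismatches occur at site 2 (C→G, transversion), site 6 (G→C, transversion), site 8 (A→T, transversion), site 13 (G→C, transversion), site 14 (C→T, transition), site 15 (G→A, transition), site 16 (G→A, transition), site 24 (C→A, transversion).
Of the 8 differences, 3 transitions and 5 transversions over 26 sites: P = 3/26 = 0.115385, Q = 5/26 = 0.192308.
d = −0.5·ln(0.576922) − 0.25·ln(0.615384) = −0.5·(-0.550048) − 0.25·(-0.485509) = 0.3964.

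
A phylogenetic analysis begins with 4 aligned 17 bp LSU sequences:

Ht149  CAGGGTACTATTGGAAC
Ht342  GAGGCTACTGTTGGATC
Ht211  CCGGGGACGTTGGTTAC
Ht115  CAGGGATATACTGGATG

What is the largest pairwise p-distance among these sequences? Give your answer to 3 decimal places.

0.706

Pairwise Hamming distances:
  Ht149 vs Ht342: 4
  Ht149 vs Ht211: 7
  Ht149 vs Ht115: 6
  Ht342 vs Ht211: 10
  Ht342 vs Ht115: 8
  Ht211 vs Ht115: 12
The largest is 12 mismatches, between Ht211 and Ht115; p = 12/17 = 0.706.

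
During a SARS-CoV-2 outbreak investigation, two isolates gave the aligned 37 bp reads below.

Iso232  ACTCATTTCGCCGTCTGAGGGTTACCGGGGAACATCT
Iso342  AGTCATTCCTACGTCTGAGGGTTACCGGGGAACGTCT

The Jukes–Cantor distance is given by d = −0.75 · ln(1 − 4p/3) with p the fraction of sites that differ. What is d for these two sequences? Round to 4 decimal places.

Mismatches occur at site 2 (C/G), site 8 (T/C), site 10 (G/T), site 11 (C/A), site 34 (A/G).
p = 5/37 = 0.135135.
d = −0.75 · ln(1 − (4/3)·0.135135) = −0.75 · ln(0.819820) = −0.75 · (-0.198670) = 0.1490.

0.1490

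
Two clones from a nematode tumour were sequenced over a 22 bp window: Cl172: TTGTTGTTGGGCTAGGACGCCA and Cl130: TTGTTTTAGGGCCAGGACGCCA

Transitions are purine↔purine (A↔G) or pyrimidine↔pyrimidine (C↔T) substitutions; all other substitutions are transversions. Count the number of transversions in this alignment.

Mismatches occur at site 6 (G/T, transversion), site 8 (T/A, transversion), site 13 (T/C, transition).
Of the 3 differences, 1 transition and 2 transversions, so the answer is 2.

2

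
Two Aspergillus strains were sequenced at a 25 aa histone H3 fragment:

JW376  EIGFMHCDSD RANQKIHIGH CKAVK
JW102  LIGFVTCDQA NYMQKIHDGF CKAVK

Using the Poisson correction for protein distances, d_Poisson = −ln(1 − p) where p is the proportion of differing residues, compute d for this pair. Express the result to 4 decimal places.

0.5108

Mismatches occur at site 1 (E→L), site 5 (M→V), site 6 (H→T), site 9 (S→Q), site 10 (D→A), site 11 (R→N), site 12 (A→Y), site 13 (N→M), site 18 (I→D), site 20 (H→F).
p = 10/25 = 0.400000.
d = −ln(1 − 0.400000) = −ln(0.600000) = 0.5108.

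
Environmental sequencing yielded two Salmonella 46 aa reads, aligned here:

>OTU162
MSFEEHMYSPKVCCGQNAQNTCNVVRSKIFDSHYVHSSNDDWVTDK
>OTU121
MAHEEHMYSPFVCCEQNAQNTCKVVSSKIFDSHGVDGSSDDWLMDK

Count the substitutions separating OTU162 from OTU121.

12

The sequences differ at positions 2 (S/A), 3 (F/H), 11 (K/F), 15 (G/E), 23 (N/K), 26 (R/S), 34 (Y/G), 36 (H/D), 37 (S/G), 39 (N/S), 43 (V/L), 44 (T/M).
That gives 12 mismatches out of 46 aligned sites, so the Hamming distance is 12.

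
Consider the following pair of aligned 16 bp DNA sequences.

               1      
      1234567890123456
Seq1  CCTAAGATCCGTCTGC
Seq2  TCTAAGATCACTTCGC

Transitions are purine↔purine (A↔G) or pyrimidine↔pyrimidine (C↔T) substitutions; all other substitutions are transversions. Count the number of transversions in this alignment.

2

Differing sites — 1:C/T (Ti); 10:C/A (Tv); 11:G/C (Tv); 13:C/T (Ti); 14:T/C (Ti).
Of the 5 differences, 3 transitions and 2 transversions, so the answer is 2.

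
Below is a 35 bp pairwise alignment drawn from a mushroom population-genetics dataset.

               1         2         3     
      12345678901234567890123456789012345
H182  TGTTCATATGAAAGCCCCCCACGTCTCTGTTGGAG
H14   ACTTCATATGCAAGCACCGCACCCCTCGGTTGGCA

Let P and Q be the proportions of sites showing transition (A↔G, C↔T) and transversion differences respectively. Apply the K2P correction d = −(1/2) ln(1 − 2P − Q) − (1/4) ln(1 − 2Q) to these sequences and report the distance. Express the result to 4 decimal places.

0.3627

Differing sites — 1:T/A (Tv); 2:G/C (Tv); 11:A/C (Tv); 16:C/A (Tv); 19:C/G (Tv); 23:G/C (Tv); 24:T/C (Ti); 28:T/G (Tv); 34:A/C (Tv); 35:G/A (Ti).
Of the 10 differences, 2 transitions and 8 transversions over 35 sites: P = 2/35 = 0.057143, Q = 8/35 = 0.228571.
d = −0.5·ln(0.657143) − 0.25·ln(0.542858) = −0.5·(-0.419854) − 0.25·(-0.610908) = 0.3627.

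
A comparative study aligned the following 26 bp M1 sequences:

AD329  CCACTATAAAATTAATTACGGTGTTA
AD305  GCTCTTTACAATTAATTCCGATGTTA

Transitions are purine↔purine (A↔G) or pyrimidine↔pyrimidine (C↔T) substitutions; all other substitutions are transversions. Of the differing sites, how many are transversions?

5

Differing sites — 1:C/G (Tv); 3:A/T (Tv); 6:A/T (Tv); 9:A/C (Tv); 18:A/C (Tv); 21:G/A (Ti).
Of the 6 differences, 1 transition and 5 transversions, so the answer is 5.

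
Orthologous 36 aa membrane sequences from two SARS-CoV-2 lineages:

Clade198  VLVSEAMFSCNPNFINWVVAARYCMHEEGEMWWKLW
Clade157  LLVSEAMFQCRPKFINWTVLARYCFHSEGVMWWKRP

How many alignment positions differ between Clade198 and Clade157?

11

Differing sites — 1:V/L; 9:S/Q; 11:N/R; 13:N/K; 18:V/T; 20:A/L; 25:M/F; 27:E/S; 30:E/V; 35:L/R; 36:W/P.
That gives 11 mismatches out of 36 aligned sites, so the Hamming distance is 11.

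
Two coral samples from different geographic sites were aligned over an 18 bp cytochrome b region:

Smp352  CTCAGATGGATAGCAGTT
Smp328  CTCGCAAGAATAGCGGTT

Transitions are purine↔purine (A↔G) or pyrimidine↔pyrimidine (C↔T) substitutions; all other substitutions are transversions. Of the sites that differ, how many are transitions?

The sequences differ at positions 4 (A/G, transition), 5 (G/C, transversion), 7 (T/A, transversion), 9 (G/A, transition), 15 (A/G, transition).
Of the 5 differences, 3 transitions and 2 transversions, so the answer is 3.

3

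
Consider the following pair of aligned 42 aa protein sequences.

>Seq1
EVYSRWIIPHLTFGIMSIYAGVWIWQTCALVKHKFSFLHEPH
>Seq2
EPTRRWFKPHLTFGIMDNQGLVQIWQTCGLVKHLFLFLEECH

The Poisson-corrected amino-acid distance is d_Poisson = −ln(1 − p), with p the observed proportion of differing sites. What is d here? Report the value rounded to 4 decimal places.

Mismatches occur at site 2 (V/P), site 3 (Y/T), site 4 (S/R), site 7 (I/F), site 8 (I/K), site 17 (S/D), site 18 (I/N), site 19 (Y/Q), site 20 (A/G), site 21 (G/L), site 23 (W/Q), site 29 (A/G), site 34 (K/L), site 36 (S/L), site 39 (H/E), site 41 (P/C).
p = 16/42 = 0.380952.
d = −ln(1 − 0.380952) = −ln(0.619048) = 0.4796.

0.4796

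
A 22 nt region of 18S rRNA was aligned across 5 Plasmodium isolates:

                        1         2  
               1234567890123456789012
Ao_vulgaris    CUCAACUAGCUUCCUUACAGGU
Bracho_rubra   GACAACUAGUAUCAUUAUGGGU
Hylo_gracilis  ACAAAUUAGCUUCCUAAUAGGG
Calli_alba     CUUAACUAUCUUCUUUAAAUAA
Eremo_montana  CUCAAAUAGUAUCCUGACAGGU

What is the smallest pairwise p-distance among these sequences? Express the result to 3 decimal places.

0.182

Pairwise Hamming distances:
  Ao_vulgaris vs Bracho_rubra: 7
  Ao_vulgaris vs Hylo_gracilis: 7
  Ao_vulgaris vs Calli_alba: 7
  Ao_vulgaris vs Eremo_montana: 4
  Bracho_rubra vs Hylo_gracilis: 10
  Bracho_rubra vs Calli_alba: 12
  Bracho_rubra vs Eremo_montana: 7
  Hylo_gracilis vs Calli_alba: 11
  Hylo_gracilis vs Eremo_montana: 9
  Calli_alba vs Eremo_montana: 11
The smallest is 4 mismatches, between Ao_vulgaris and Eremo_montana; p = 4/22 = 0.182.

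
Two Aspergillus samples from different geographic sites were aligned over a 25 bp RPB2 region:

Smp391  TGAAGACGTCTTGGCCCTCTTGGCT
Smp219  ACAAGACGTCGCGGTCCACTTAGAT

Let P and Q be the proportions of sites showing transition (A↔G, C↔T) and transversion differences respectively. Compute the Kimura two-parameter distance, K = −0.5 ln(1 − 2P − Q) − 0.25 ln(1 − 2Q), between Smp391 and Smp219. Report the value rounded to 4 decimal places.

Differing sites — 1:T/A (Tv); 2:G/C (Tv); 11:T/G (Tv); 12:T/C (Ti); 15:C/T (Ti); 18:T/A (Tv); 22:G/A (Ti); 24:C/A (Tv).
Of the 8 differences, 3 transitions and 5 transversions over 25 sites: P = 3/25 = 0.120000, Q = 5/25 = 0.200000.
d = −0.5·ln(0.560000) − 0.25·ln(0.600000) = −0.5·(-0.579818) − 0.25·(-0.510826) = 0.4176.

0.4176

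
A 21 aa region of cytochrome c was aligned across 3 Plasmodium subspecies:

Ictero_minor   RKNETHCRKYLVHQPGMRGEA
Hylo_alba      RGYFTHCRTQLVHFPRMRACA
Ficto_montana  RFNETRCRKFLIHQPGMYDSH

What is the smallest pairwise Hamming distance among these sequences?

Pairwise Hamming distances:
  Ictero_minor vs Hylo_alba: 9
  Ictero_minor vs Ficto_montana: 8
  Hylo_alba vs Ficto_montana: 13
The smallest is 8, between Ictero_minor and Ficto_montana.

8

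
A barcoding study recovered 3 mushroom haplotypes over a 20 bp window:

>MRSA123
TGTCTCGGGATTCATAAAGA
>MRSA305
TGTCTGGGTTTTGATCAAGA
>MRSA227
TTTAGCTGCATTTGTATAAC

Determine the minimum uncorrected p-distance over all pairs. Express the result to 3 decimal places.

0.250

Pairwise Hamming distances:
  MRSA123 vs MRSA305: 5
  MRSA123 vs MRSA227: 10
  MRSA305 vs MRSA227: 13
The smallest is 5 mismatches, between MRSA123 and MRSA305; p = 5/20 = 0.250.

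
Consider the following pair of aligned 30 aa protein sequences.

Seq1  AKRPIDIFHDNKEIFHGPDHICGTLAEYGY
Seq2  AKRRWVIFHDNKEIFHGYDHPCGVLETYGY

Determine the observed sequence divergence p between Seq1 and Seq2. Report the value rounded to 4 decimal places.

The sequences differ at positions 4 (P/R), 5 (I/W), 6 (D/V), 18 (P/Y), 21 (I/P), 24 (T/V), 26 (A/E), 27 (E/T).
There are 8 differences over 30 sites, so p = 8/30 = 0.2667.

0.2667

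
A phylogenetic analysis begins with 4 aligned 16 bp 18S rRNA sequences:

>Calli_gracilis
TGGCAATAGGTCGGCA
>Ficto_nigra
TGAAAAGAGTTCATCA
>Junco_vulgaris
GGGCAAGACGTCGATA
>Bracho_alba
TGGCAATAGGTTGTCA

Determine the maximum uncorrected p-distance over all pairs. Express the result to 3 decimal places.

Pairwise Hamming distances:
  Calli_gracilis vs Ficto_nigra: 6
  Calli_gracilis vs Junco_vulgaris: 5
  Calli_gracilis vs Bracho_alba: 2
  Ficto_nigra vs Junco_vulgaris: 8
  Ficto_nigra vs Bracho_alba: 6
  Junco_vulgaris vs Bracho_alba: 6
The largest is 8 mismatches, between Ficto_nigra and Junco_vulgaris; p = 8/16 = 0.500.

0.500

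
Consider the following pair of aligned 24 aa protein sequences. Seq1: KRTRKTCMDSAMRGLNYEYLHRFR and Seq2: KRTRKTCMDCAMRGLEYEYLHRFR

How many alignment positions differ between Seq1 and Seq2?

2

Differing sites — 10:S/C; 16:N/E.
That gives 2 mismatches out of 24 aligned sites, so the Hamming distance is 2.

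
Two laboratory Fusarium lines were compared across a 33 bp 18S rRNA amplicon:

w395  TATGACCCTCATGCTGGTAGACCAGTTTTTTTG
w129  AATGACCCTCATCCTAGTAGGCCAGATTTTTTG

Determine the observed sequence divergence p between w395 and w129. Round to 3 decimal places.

0.152

Mismatches occur at site 1 (T↔A), site 13 (G↔C), site 16 (G↔A), site 21 (A↔G), site 26 (T↔A).
There are 5 differences over 33 sites, so p = 5/33 = 0.152.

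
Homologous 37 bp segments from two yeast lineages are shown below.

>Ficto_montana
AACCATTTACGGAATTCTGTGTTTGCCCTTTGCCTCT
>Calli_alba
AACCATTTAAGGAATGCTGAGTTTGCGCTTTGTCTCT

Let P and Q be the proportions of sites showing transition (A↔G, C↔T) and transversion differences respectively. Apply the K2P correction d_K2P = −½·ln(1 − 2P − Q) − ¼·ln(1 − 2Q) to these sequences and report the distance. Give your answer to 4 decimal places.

The sequences differ at positions 10 (C/A, transversion), 16 (T/G, transversion), 20 (T/A, transversion), 27 (C/G, transversion), 33 (C/T, transition).
Of the 5 differences, 1 transition and 4 transversions over 37 sites: P = 1/37 = 0.027027, Q = 4/37 = 0.108108.
d = −0.5·ln(0.837838) − 0.25·ln(0.783784) = −0.5·(-0.176931) − 0.25·(-0.243622) = 0.1494.

0.1494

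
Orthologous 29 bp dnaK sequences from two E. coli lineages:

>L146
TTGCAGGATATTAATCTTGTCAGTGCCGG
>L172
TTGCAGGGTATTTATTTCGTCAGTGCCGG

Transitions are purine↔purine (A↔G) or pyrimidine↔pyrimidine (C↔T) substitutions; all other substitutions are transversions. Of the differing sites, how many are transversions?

The sequences differ at positions 8 (A/G, transition), 13 (A/T, transversion), 16 (C/T, transition), 18 (T/C, transition).
Of the 4 differences, 3 transitions and 1 transversion, so the answer is 1.

1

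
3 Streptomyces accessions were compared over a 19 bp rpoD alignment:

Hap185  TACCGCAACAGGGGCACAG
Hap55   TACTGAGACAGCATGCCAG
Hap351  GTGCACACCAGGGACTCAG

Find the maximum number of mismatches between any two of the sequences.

Pairwise Hamming distances:
  Hap185 vs Hap55: 8
  Hap185 vs Hap351: 7
  Hap55 vs Hap351: 13
The largest is 13, between Hap55 and Hap351.

13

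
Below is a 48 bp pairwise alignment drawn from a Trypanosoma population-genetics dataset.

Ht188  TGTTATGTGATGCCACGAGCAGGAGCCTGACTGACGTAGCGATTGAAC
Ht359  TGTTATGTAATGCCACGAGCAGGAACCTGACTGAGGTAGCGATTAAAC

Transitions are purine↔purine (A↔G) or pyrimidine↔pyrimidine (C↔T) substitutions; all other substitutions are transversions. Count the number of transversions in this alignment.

1

Mismatches occur at site 9 (G/A, transition), site 25 (G/A, transition), site 35 (C/G, transversion), site 45 (G/A, transition).
Of the 4 differences, 3 transitions and 1 transversion, so the answer is 1.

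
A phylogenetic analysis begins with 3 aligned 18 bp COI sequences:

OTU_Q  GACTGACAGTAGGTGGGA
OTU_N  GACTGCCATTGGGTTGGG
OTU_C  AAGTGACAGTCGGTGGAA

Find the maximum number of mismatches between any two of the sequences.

Pairwise Hamming distances:
  OTU_Q vs OTU_N: 5
  OTU_Q vs OTU_C: 4
  OTU_N vs OTU_C: 8
The largest is 8, between OTU_N and OTU_C.

8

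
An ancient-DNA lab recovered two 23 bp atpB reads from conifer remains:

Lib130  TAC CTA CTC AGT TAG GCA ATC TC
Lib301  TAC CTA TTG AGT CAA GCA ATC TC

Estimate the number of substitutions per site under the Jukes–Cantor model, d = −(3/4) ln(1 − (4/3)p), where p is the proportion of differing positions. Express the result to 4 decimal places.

The sequences differ at positions 7 (C/T), 9 (C/G), 13 (T/C), 15 (G/A).
p = 4/23 = 0.173913.
d = −0.75 · ln(1 − (4/3)·0.173913) = −0.75 · ln(0.768116) = −0.75 · (-0.263815) = 0.1979.

0.1979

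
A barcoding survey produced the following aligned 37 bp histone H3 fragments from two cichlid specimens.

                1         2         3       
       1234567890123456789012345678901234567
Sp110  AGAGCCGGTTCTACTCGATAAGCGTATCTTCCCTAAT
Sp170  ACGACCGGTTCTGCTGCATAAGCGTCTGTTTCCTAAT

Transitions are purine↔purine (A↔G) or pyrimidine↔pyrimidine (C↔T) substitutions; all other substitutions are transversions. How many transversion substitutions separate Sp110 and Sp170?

5

Mismatches occur at site 2 (G→C, transversion), site 3 (A→G, transition), site 4 (G→A, transition), site 13 (A→G, transition), site 16 (C→G, transversion), site 17 (G→C, transversion), site 26 (A→C, transversion), site 28 (C→G, transversion), site 31 (C→T, transition).
Of the 9 differences, 4 transitions and 5 transversions, so the answer is 5.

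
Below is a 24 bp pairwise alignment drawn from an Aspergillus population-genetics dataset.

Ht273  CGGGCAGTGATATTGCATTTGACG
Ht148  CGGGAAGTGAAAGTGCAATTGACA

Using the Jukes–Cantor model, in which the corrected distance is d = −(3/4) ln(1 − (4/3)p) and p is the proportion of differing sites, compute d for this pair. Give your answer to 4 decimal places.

0.2441

The sequences differ at positions 5 (C/A), 11 (T/A), 13 (T/G), 18 (T/A), 24 (G/A).
p = 5/24 = 0.208333.
d = −0.75 · ln(1 − (4/3)·0.208333) = −0.75 · ln(0.722223) = −0.75 · (-0.325421) = 0.2441.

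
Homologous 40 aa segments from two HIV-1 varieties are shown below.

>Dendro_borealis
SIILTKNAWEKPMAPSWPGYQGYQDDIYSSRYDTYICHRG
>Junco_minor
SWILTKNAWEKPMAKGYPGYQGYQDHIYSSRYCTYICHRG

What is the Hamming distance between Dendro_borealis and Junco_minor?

6

The sequences differ at positions 2 (I/W), 15 (P/K), 16 (S/G), 17 (W/Y), 26 (D/H), 33 (D/C).
That gives 6 mismatches out of 40 aligned sites, so the Hamming distance is 6.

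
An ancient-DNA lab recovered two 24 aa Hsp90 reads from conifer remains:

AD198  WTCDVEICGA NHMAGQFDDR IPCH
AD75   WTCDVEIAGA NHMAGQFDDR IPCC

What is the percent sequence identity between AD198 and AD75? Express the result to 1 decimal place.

Mismatches occur at site 8 (C/A), site 24 (H/C).
22 of the 24 sites match, so the percent identity is 22/24 × 100 = 91.7%.

91.7%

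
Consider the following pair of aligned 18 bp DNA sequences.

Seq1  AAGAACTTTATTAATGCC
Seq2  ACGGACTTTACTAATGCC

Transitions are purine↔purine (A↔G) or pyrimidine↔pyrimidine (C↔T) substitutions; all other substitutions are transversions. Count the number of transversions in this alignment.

1

The sequences differ at positions 2 (A/C, transversion), 4 (A/G, transition), 11 (T/C, transition).
Of the 3 differences, 2 transitions and 1 transversion, so the answer is 1.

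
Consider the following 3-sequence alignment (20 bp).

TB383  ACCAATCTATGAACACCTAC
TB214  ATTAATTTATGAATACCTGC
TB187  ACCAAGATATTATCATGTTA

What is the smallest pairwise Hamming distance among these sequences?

Pairwise Hamming distances:
  TB383 vs TB214: 5
  TB383 vs TB187: 8
  TB214 vs TB187: 11
The smallest is 5, between TB383 and TB214.

5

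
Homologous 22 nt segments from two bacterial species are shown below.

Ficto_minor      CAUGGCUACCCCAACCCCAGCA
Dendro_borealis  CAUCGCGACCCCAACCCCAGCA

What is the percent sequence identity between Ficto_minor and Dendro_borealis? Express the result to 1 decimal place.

90.9%

Mismatches occur at site 4 (G↔C), site 7 (U↔G).
20 of the 22 sites match, so the percent identity is 20/22 × 100 = 90.9%.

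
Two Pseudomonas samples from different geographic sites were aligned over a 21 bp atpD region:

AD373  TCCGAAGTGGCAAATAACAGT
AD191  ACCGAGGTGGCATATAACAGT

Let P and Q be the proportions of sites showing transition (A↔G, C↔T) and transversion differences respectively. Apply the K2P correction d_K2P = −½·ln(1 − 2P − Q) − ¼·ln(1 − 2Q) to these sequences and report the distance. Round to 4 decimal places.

Mismatches occur at site 1 (T↔A, transversion), site 6 (A↔G, transition), site 13 (A↔T, transversion).
Of the 3 differences, 1 transition and 2 transversions over 21 sites: P = 1/21 = 0.047619, Q = 2/21 = 0.095238.
d = −0.5·ln(0.809524) − 0.25·ln(0.809524) = −0.5·(-0.211309) − 0.25·(-0.211309) = 0.1585.

0.1585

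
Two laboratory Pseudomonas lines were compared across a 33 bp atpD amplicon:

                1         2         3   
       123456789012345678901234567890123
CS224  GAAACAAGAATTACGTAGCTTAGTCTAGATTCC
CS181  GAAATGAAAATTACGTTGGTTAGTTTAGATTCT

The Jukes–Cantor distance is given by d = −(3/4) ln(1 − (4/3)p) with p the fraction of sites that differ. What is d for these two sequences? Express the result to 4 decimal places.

Differing sites — 5:C/T; 6:A/G; 8:G/A; 17:A/T; 19:C/G; 25:C/T; 33:C/T.
p = 7/33 = 0.212121.
d = −0.75 · ln(1 − (4/3)·0.212121) = −0.75 · ln(0.717172) = −0.75 · (-0.332440) = 0.2493.

0.2493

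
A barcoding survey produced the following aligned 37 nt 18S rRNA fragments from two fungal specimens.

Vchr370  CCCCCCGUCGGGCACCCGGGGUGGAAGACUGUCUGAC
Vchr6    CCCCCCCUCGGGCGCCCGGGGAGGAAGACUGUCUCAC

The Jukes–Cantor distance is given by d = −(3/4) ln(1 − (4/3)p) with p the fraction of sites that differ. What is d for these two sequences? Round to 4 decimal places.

Mismatches occur at site 7 (G→C), site 14 (A→G), site 22 (U→A), site 35 (G→C).
p = 4/37 = 0.108108.
d = −0.75 · ln(1 − (4/3)·0.108108) = −0.75 · ln(0.855856) = −0.75 · (-0.155653) = 0.1167.

0.1167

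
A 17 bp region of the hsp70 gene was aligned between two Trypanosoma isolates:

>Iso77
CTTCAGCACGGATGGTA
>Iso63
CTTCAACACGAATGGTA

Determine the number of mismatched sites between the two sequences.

Differing sites — 6:G/A; 11:G/A.
That gives 2 mismatches out of 17 aligned sites, so the Hamming distance is 2.

2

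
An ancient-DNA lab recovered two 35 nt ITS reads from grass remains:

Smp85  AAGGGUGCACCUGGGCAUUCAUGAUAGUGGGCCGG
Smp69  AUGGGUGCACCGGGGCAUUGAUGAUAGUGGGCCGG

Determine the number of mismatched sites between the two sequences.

3

Differing sites — 2:A/U; 12:U/G; 20:C/G.
That gives 3 mismatches out of 35 aligned sites, so the Hamming distance is 3.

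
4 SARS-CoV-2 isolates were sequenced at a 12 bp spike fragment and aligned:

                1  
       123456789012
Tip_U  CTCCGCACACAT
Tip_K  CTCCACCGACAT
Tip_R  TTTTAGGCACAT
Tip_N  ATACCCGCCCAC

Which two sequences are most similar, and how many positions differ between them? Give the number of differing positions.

3

Pairwise Hamming distances:
  Tip_U vs Tip_K: 3
  Tip_U vs Tip_R: 6
  Tip_U vs Tip_N: 6
  Tip_K vs Tip_R: 6
  Tip_K vs Tip_N: 7
  Tip_R vs Tip_N: 7
The smallest is 3, between Tip_U and Tip_K.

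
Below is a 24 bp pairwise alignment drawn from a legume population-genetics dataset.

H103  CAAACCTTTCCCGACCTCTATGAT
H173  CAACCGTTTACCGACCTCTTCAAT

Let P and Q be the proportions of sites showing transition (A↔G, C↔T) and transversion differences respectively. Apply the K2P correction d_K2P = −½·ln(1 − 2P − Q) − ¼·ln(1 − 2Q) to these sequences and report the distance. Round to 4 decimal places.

Mismatches occur at site 4 (A→C, transversion), site 6 (C→G, transversion), site 10 (C→A, transversion), site 20 (A→T, transversion), site 21 (T→C, transition), site 22 (G→A, transition).
Of the 6 differences, 2 transitions and 4 transversions over 24 sites: P = 2/24 = 0.083333, Q = 4/24 = 0.166667.
d = −0.5·ln(0.666667) − 0.25·ln(0.666666) = −0.5·(-0.405465) − 0.25·(-0.405466) = 0.3041.

0.3041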